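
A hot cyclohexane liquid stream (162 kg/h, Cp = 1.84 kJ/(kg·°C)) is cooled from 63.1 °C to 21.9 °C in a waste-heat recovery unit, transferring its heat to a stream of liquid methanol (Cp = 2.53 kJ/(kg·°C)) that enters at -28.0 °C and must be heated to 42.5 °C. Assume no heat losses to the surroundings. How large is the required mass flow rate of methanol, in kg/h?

ṁ_c = 68.9 kg/h

Heat released by hot stream: Q = 162 × 1.84 × (63.1 − 21.9) = 12281 kJ/h
Energy balance on cold side (adiabatic exchanger): Q = ṁ_c·Cp_c·(T_c,out − T_c,in)
ṁ_c = 12281 / [2.53 × (42.5 − -28.0)] = 68.853 kg/h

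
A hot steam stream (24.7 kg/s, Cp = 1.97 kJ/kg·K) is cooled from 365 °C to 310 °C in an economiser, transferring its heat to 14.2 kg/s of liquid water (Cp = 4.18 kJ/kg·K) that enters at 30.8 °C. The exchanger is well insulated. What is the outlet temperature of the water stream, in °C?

T_c,out = 75.9 °C

Heat released by hot stream: Q = 24.7 × 1.97 × (365 − 310) = 2676.2 kJ/s
Energy balance on cold side (adiabatic exchanger): Q = ṁ_c·Cp_c·(T_c,out − T_c,in)
T_c,out = 30.8 + 2676.2/(14.2 × 4.18) = 75.888 °C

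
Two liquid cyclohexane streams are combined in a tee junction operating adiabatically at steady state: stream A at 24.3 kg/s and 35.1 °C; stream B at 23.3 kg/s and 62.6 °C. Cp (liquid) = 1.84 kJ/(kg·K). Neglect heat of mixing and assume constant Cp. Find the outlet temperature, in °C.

T_out = 48.6 °C

Adiabatic, steady state ⇒ Σ ṁᵢCp,ᵢ(T_out − Tᵢ) = 0
T_out = Σ ṁᵢCp,ᵢTᵢ / Σ ṁᵢCp,ᵢ
      = 4253.2 / 87.584 = 48.561 °C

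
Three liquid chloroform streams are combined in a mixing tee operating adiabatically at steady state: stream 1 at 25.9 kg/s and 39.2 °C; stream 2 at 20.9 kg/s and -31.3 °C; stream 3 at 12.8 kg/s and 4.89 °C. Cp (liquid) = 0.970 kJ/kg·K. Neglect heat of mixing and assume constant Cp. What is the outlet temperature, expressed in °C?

Adiabatic, steady state ⇒ Σ ṁᵢCp,ᵢ(T_out − Tᵢ) = 0
T_out = Σ ṁᵢCp,ᵢTᵢ / Σ ṁᵢCp,ᵢ
      = 410.99 / 57.812 = 7.1091 °C

T_out = 7.11 °C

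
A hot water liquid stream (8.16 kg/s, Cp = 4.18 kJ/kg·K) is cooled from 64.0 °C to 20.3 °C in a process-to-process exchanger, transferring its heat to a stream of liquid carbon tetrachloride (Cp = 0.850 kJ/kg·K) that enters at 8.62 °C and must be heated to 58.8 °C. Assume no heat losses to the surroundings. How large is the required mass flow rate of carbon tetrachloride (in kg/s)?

Heat released by hot stream: Q = 8.16 × 4.18 × (64.0 − 20.3) = 1490.6 kJ/s
Energy balance on cold side (adiabatic exchanger): Q = ṁ_c·Cp_c·(T_c,out − T_c,in)
ṁ_c = 1490.6 / [0.850 × (58.8 − 8.62)] = 34.946 kg/s

ṁ_c = 34.9 kg/s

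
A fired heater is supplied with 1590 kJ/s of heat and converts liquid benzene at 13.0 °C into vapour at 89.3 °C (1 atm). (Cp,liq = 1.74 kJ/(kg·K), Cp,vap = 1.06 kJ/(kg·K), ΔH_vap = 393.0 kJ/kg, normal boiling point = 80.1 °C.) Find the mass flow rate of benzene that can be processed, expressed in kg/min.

Δh = 1.74×(80.1−13.0) + 393.0 + 1.06×(89.3−80.1) = 519.51 kJ/kg
Q = 1590 kJ/s = 1590 kJ/s = 95400 kJ/min
ṁ = Q/Δh = 95400 / 519.51 = 183.64 kg/min

ṁ = 184 kg/min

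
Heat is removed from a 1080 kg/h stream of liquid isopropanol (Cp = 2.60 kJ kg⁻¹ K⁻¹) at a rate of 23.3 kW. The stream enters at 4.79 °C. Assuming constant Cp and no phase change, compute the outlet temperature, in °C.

Q = 23.3 kW = 83880 kJ/h
ΔT = Q/(ṁ·Cp) = 83880/(1080×2.60) = 29.872 K
T_out = 4.79 − 29.872 = -25.082 °C

T_out = -25.1 °C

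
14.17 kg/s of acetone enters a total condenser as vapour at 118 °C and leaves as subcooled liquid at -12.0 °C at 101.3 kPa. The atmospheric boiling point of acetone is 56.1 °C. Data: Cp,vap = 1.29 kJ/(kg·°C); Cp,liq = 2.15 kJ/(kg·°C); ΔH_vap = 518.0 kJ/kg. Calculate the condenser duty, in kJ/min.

vapour 118→56.1 °C: -79.851 kJ/kg
condensation at 56.1 °C: -518 kJ/kg
liquid 56.1→-12.0 °C: -146.41 kJ/kg
Δh = -79.851 + -518 + -146.41 = -744.27 kJ/kg
Q = ṁ·Δh = 14.17 kg/s × -744.27 kJ/kg = -10546 kJ/s
|Q| = 10546 kW = 632770 kJ/min

Q_c = 633000 kJ/min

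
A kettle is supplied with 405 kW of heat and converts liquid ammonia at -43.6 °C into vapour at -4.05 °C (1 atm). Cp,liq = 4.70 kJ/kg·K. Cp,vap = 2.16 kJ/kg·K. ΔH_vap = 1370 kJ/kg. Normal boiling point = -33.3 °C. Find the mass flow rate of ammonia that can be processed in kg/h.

Δh = 4.70×(-33.3−-43.6) + 1370 + 2.16×(-4.05−-33.3) = 1481.6 kJ/kg
Q = 405 kW = 405 kJ/s = 1.458e+06 kJ/h
ṁ = Q/Δh = 1.458e+06 / 1481.6 = 984.08 kg/h

ṁ = 984 kg/h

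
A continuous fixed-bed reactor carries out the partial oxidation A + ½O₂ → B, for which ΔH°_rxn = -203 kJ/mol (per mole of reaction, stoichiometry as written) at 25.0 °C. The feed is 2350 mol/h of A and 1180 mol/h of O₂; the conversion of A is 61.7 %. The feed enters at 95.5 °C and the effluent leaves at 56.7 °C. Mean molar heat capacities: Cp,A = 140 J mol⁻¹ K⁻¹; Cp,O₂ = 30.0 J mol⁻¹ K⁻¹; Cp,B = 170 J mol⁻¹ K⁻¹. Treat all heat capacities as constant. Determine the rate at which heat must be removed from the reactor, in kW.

Extent of reaction ξ = 0.617 × 2350 = 1450 mol/h
Reaction term: ξ·ΔH°_rxn = 1450 × -203 = -294340 kJ/h
Sensible, feed 95.5→25 °C: -25690 kJ/h
Outlet flows (mol/h): A 900.05, O₂ 455.02, B 1450
Sensible, products 25→56.7 °C: 12241 kJ/h
Q = ΔH = -307790 kJ/h = -85.497 kW
Heat removed = 85.497 kW

Q_out = 85.5 kW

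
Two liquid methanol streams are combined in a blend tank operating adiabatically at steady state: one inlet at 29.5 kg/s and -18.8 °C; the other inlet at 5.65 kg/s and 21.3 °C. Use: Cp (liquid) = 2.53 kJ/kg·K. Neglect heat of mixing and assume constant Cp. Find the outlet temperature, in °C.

No heat crosses the boundary, so H_out = H_in.
T_out = Σ ṁᵢCp,ᵢTᵢ / Σ ṁᵢCp,ᵢ
      = -1098.7 / 88.929 = -12.354 °C

T_out = -12.4 °C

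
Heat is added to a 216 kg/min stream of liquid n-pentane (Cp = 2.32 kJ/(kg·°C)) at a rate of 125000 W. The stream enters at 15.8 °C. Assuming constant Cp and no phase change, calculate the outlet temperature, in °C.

T_out = 30.8 °C

Q = 125000 W = 7500 kJ/min
ΔT = Q/(ṁ·Cp) = 7500/(216×2.32) = 14.966 K
T_out = 15.8 + 14.966 = 30.766 °C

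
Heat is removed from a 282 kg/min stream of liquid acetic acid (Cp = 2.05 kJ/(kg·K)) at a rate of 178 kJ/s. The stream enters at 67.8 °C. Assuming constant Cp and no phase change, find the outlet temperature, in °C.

Q = 178 kJ/s = 10680 kJ/min
ΔT = Q/(ṁ·Cp) = 10680/(282×2.05) = 18.474 K
T_out = 67.8 − 18.474 = 49.326 °C

T_out = 49.3 °C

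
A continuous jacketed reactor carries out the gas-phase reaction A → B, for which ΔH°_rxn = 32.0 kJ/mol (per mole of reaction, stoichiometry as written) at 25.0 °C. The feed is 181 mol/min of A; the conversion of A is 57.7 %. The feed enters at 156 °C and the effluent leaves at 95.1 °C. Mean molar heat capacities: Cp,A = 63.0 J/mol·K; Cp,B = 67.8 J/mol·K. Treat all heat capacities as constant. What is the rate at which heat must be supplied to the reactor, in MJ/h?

Q_in = 161 MJ/h

Extent of reaction ξ = 0.577 × 181 = 104.44 mol/min
Reaction term: ξ·ΔH°_rxn = 104.44 × 32.0 = 3342 kJ/min
Sensible, feed 156→25 °C: -1493.8 kJ/min
Outlet flows (mol/min): A 76.563, B 104.44
Sensible, products 25→95.1 °C: 834.49 kJ/min
Q = ΔH = 2682.7 kJ/min = 44.711 kW
Heat supplied = 160.96 MJ/h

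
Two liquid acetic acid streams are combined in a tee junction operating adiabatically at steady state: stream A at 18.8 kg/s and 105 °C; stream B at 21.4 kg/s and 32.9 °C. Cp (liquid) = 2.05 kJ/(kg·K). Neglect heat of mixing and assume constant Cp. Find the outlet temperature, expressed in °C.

No heat crosses the boundary, so H_out = H_in.
Σ ṁᵢCp,ᵢTᵢ = 18.8×2.05×105 + 21.4×2.05×32.9 = 5490
Σ ṁᵢCp,ᵢ = 18.8×2.05 + 21.4×2.05 = 82.41
T_out = 5490 / 82.41 = 66.618 °C

T_out = 66.6 °C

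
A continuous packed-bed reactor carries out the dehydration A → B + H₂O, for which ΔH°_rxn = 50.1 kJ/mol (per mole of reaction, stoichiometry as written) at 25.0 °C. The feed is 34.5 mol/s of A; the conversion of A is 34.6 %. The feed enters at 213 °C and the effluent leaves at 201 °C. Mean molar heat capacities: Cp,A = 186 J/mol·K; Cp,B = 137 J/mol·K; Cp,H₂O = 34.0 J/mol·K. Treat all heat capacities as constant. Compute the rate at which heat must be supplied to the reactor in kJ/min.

Q_in = 29400 kJ/min

Extent of reaction ξ = 0.346 × 34.5 = 11.937 mol/s
Reaction term: ξ·ΔH°_rxn = 11.937 × 50.1 = 598.04 kJ/s
Sensible, feed 213→25 °C: -1206.4 kJ/s
Outlet flows (mol/s): A 22.563, B 11.937, H₂O 11.937
Sensible, products 25→201 °C: 1097.9 kJ/s
Q = ΔH = 489.53 kJ/s = 489.53 kW
Heat supplied = 29372 kJ/min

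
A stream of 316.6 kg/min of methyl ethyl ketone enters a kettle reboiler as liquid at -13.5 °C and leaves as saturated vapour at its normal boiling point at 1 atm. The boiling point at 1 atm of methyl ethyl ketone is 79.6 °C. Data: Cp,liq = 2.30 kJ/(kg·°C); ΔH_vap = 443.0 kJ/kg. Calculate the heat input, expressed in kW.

Q = 3470 kW

liquid -13.5→79.6 °C: 214.13 kJ/kg
vaporisation at 79.6 °C: 443 kJ/kg
Δh = 214.13 + 443 = 657.13 kJ/kg
Q = ṁ·Δh = 316.6 kg/min × 657.13 kJ/kg = 208050 kJ/min
|Q| = 3467.5 kW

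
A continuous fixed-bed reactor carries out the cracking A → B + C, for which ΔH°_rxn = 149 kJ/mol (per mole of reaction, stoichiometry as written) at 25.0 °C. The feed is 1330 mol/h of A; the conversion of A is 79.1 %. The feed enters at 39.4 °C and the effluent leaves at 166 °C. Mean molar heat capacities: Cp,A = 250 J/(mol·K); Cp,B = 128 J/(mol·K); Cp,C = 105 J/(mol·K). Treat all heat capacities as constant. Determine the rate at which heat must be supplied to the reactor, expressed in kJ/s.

Extent of reaction ξ = 0.791 × 1330 = 1052 mol/h
Reaction term: ξ·ΔH°_rxn = 1052 × 149 = 156750 kJ/h
Sensible, feed 39.4→25 °C: -4788 kJ/h
Outlet flows (mol/h): A 277.97, B 1052, C 1052
Sensible, products 25→166 °C: 44361 kJ/h
Q = ΔH = 196330 kJ/h = 54.535 kW
Heat supplied = 54.535 kJ/s

Q_in = 54.5 kJ/s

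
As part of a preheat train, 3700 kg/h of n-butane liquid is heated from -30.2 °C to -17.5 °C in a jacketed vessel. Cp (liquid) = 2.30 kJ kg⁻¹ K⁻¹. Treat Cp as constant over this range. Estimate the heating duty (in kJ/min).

Q = 1800 kJ/min

Q = ṁ·Cp·ΔT = 3700 × 2.30 × (-17.5 − -30.2) = 108080 kJ/h
Converting: 108080 / 3600 s = 30.021 kW
Heating duty = 1801.3 kJ/min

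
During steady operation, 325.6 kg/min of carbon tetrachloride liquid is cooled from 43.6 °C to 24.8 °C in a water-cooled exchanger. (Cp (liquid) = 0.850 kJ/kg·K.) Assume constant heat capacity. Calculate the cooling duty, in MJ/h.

Q_c = 312 MJ/h

Q = ṁ·Cp·ΔT = 325.6 × 0.850 × (24.8 − 43.6) = -5203.1 kJ/min
Converting: 5203.1 / 60 s = 86.718 kW
Cooling duty = 312.19 MJ/h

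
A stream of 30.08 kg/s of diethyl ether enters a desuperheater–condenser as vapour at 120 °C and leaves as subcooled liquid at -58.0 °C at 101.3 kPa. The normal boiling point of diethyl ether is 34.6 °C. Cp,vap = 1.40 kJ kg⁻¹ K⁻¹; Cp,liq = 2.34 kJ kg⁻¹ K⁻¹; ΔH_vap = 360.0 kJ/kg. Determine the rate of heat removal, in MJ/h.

vapour 120→34.6 °C: -119.56 kJ/kg
condensation at 34.6 °C: -360 kJ/kg
liquid 34.6→-58.0 °C: -216.68 kJ/kg
Δh = -119.56 + -360 + -216.68 = -696.24 kJ/kg
Q = ṁ·Δh = 30.08 kg/s × -696.24 kJ/kg = -20943 kJ/s
|Q| = 20943 kW = 75395 MJ/h

Q_c = 75400 MJ/h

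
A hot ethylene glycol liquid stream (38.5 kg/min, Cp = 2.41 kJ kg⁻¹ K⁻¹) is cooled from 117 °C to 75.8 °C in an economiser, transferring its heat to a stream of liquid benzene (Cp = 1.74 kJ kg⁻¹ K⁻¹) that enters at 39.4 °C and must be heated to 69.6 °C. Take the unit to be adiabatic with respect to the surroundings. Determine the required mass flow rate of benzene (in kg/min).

ṁ_c = 72.7 kg/min

Heat released by hot stream: Q = 38.5 × 2.41 × (117 − 75.8) = 3822.7 kJ/min
Energy balance on cold side (adiabatic exchanger): Q = ṁ_c·Cp_c·(T_c,out − T_c,in)
ṁ_c = 3822.7 / [1.74 × (69.6 − 39.4)] = 72.748 kg/min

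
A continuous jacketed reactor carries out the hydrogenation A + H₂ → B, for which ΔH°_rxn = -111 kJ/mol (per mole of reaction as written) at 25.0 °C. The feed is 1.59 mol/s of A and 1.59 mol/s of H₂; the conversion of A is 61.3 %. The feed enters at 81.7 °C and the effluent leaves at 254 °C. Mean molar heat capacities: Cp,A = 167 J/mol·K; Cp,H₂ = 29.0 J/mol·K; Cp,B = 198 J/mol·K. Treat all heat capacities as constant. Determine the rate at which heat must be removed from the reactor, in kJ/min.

Extent of reaction ξ = 0.613 × 1.59 = 0.97467 mol/s
Reaction term: ξ·ΔH°_rxn = 0.97467 × -111 = -108.19 kJ/s
Sensible, feed 81.7→25 °C: -17.67 kJ/s
Outlet flows (mol/s): A 0.61533, H₂ 0.61533, B 0.97467
Sensible, products 25→254 °C: 71.812 kJ/s
Q = ΔH = -54.046 kJ/s = -54.046 kW
Heat removed = 3242.8 kJ/min

Q_out = 3240 kJ/min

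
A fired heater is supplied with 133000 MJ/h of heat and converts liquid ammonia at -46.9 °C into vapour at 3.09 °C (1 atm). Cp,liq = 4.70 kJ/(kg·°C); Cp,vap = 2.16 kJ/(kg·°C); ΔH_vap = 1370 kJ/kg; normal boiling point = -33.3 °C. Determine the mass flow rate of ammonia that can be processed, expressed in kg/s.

Δh = 4.70×(-33.3−-46.9) + 1370 + 2.16×(3.09−-33.3) = 1512.5 kJ/kg
Q = 133000 MJ/h = 36944 kJ/s = 36944 kJ/s
ṁ = Q/Δh = 36944 / 1512.5 = 24.426 kg/s

ṁ = 24.4 kg/s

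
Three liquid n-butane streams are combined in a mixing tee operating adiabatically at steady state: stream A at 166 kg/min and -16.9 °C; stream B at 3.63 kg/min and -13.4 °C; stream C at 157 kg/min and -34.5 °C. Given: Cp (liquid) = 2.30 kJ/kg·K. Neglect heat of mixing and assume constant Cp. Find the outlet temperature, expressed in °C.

No heat crosses the boundary, so H_out = H_in.
Σ ṁᵢCp,ᵢTᵢ = 166×2.30×-16.9 + 3.63×2.30×-13.4 + 157×2.30×-34.5 = -19022
Σ ṁᵢCp,ᵢ = 166×2.30 + 3.63×2.30 + 157×2.30 = 751.25
T_out = -19022 / 751.25 = -25.321 °C

T_out = -25.3 °C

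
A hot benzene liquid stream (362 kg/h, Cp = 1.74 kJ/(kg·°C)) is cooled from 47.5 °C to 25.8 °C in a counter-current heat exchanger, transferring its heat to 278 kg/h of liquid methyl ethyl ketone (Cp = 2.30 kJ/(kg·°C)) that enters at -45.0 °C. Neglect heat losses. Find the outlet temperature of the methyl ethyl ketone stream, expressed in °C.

Heat released by hot stream: Q = 362 × 1.74 × (47.5 − 25.8) = 13668 kJ/h
Energy balance on cold side (adiabatic exchanger): Q = ṁ_c·Cp_c·(T_c,out − T_c,in)
T_c,out = -45.0 + 13668/(278 × 2.30) = -23.623 °C

T_c,out = -23.6 °C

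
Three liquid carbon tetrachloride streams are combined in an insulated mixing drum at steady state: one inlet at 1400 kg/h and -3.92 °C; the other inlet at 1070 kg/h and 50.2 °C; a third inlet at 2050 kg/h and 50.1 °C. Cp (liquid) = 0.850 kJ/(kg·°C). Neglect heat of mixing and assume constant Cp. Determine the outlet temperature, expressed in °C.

No heat crosses the boundary, so H_out = H_in.
Σ ṁᵢCp,ᵢTᵢ = 1400×0.850×-3.92 + 1070×0.850×50.2 + 2050×0.850×50.1 = 128290
Σ ṁᵢCp,ᵢ = 1400×0.850 + 1070×0.850 + 2050×0.850 = 3842
T_out = 128290 / 3842 = 33.392 °C

T_out = 33.4 °C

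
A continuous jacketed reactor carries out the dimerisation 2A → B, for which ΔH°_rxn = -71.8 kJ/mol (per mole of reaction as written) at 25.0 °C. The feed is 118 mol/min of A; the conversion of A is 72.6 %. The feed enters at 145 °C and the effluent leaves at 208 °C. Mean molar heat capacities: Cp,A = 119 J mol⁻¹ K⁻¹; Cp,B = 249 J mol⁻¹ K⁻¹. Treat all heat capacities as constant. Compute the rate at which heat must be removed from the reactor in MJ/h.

Extent of reaction ξ = 0.726 × 118 / 2 = 42.834 mol/min
Reaction term: ξ·ΔH°_rxn = 42.834 × -71.8 = -3075.5 kJ/min
Sensible, feed 145→25 °C: -1685 kJ/min
Outlet flows (mol/min): A 32.332, B 42.834
Sensible, products 25→208 °C: 2655.9 kJ/min
Q = ΔH = -2104.6 kJ/min = -35.077 kW
Heat removed = 126.28 MJ/h

Q_out = 126 MJ/h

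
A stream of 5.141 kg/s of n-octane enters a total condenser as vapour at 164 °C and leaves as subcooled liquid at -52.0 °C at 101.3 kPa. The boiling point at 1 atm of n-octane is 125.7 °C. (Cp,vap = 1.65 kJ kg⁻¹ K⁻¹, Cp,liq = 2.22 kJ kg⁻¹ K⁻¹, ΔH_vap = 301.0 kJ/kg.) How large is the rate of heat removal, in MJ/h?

vapour 164→125.7 °C: -63.195 kJ/kg
condensation at 125.7 °C: -301 kJ/kg
liquid 125.7→-52.0 °C: -394.49 kJ/kg
Δh = -63.195 + -301 + -394.49 = -758.69 kJ/kg
Q = ṁ·Δh = 5.141 kg/s × -758.69 kJ/kg = -3900.4 kJ/s
|Q| = 3900.4 kW = 14042 MJ/h

Q_c = 14000 MJ/h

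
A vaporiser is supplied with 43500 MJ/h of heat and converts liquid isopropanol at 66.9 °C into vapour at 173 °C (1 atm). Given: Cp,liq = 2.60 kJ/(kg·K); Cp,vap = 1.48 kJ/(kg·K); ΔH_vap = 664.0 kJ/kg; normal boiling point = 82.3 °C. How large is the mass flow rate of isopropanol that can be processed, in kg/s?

Δh = 2.60×(82.3−66.9) + 664.0 + 1.48×(173−82.3) = 838.28 kJ/kg
Q = 43500 MJ/h = 12083 kJ/s = 12083 kJ/s
ṁ = Q/Δh = 12083 / 838.28 = 14.415 kg/s

ṁ = 14.4 kg/s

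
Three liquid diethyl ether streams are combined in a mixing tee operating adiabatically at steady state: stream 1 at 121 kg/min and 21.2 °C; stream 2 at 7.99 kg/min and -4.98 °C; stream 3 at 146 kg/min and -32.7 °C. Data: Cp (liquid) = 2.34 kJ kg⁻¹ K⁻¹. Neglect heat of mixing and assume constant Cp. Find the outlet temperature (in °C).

Adiabatic, steady state ⇒ Σ ṁᵢCp,ᵢ(T_out − Tᵢ) = 0
Σ ṁᵢCp,ᵢTᵢ = 121×2.34×21.2 + 7.99×2.34×-4.98 + 146×2.34×-32.7 = -5262.2
Σ ṁᵢCp,ᵢ = 121×2.34 + 7.99×2.34 + 146×2.34 = 643.48
T_out = -5262.2 / 643.48 = -8.1777 °C

T_out = -8.18 °C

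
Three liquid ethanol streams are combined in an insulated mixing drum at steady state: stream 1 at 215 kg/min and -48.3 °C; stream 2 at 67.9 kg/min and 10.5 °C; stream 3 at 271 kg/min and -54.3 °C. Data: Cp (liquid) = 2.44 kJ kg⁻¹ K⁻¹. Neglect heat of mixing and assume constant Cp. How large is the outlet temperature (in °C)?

No heat crosses the boundary, so H_out = H_in.
Σ ṁᵢCp,ᵢTᵢ = 215×2.44×-48.3 + 67.9×2.44×10.5 + 271×2.44×-54.3 = -59504
Σ ṁᵢCp,ᵢ = 215×2.44 + 67.9×2.44 + 271×2.44 = 1351.5
T_out = -59504 / 1351.5 = -44.028 °C

T_out = -44.0 °C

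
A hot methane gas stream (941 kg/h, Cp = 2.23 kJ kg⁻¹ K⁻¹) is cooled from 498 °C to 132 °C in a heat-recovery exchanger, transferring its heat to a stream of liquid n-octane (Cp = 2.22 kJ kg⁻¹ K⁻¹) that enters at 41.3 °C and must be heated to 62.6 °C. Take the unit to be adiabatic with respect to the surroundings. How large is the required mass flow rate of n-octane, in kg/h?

ṁ_c = 16200 kg/h

Heat released by hot stream: Q = 941 × 2.23 × (498 − 132) = 768030 kJ/h
Energy balance on cold side (adiabatic exchanger): Q = ṁ_c·Cp_c·(T_c,out − T_c,in)
ṁ_c = 768030 / [2.22 × (62.6 − 41.3)] = 16242 kg/h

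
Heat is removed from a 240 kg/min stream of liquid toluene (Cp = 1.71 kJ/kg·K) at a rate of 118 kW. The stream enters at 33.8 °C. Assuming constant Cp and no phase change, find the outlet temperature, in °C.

T_out = 16.5 °C

Q = 118 kW = 7080 kJ/min
ΔT = Q/(ṁ·Cp) = 7080/(240×1.71) = 17.251 K
T_out = 33.8 − 17.251 = 16.549 °C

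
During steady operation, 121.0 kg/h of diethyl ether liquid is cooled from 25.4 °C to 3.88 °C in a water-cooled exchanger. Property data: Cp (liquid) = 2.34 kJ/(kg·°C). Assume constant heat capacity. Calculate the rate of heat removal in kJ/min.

Q = ṁ·Cp·ΔT = 121.0 × 2.34 × (3.88 − 25.4) = -6093.2 kJ/h
Converting: 6093.2 / 3600 s = 1.6925 kW
Cooling duty = 101.55 kJ/min

Q_c = 102 kJ/min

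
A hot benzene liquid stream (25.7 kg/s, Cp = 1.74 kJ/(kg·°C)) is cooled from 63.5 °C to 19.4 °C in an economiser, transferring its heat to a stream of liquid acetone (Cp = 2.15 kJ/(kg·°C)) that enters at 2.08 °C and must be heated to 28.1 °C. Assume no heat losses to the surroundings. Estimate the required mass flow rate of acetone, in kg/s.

Heat released by hot stream: Q = 25.7 × 1.74 × (63.5 − 19.4) = 1972.1 kJ/s
Energy balance on cold side (adiabatic exchanger): Q = ṁ_c·Cp_c·(T_c,out − T_c,in)
ṁ_c = 1972.1 / [2.15 × (28.1 − 2.08)] = 35.251 kg/s

ṁ_c = 35.3 kg/s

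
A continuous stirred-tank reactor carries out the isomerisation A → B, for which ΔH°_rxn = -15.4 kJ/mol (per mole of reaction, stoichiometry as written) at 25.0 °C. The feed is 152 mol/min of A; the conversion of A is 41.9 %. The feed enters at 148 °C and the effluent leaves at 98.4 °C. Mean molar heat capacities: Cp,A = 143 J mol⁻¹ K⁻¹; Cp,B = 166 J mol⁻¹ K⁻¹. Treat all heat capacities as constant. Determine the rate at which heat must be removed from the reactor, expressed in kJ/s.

Q_out = 32.5 kJ/s

Extent of reaction ξ = 0.419 × 152 = 63.688 mol/min
Reaction term: ξ·ΔH°_rxn = 63.688 × -15.4 = -980.8 kJ/min
Sensible, feed 148→25 °C: -2673.5 kJ/min
Outlet flows (mol/min): A 88.312, B 63.688
Sensible, products 25→98.4 °C: 1702.9 kJ/min
Q = ΔH = -1951.4 kJ/min = -32.523 kW
Heat removed = 32.523 kJ/s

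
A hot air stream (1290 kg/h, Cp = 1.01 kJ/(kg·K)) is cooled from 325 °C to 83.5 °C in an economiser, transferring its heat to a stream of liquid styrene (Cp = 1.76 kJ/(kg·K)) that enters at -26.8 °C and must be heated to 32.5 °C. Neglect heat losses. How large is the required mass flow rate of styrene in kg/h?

ṁ_c = 3010 kg/h

Heat released by hot stream: Q = 1290 × 1.01 × (325 − 83.5) = 314650 kJ/h
Energy balance on cold side (adiabatic exchanger): Q = ṁ_c·Cp_c·(T_c,out − T_c,in)
ṁ_c = 314650 / [1.76 × (32.5 − -26.8)] = 3014.8 kg/h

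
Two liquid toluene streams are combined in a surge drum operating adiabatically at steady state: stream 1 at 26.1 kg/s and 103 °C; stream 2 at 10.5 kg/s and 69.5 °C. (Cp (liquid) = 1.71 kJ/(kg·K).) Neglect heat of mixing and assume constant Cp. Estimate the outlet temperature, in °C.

Adiabatic, steady state ⇒ Σ ṁᵢCp,ᵢ(T_out − Tᵢ) = 0
T_out = Σ ṁᵢCp,ᵢTᵢ / Σ ṁᵢCp,ᵢ
      = 5844.9 / 62.586 = 93.389 °C

T_out = 93.4 °C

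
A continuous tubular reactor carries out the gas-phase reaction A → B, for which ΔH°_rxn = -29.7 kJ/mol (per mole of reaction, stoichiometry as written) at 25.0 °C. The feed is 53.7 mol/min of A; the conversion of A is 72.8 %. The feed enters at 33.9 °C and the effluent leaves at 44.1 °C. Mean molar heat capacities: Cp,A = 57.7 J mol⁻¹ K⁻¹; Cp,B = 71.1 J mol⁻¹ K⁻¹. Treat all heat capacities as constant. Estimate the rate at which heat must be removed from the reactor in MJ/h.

Q_out = 67.2 MJ/h

Extent of reaction ξ = 0.728 × 53.7 = 39.094 mol/min
Reaction term: ξ·ΔH°_rxn = 39.094 × -29.7 = -1161.1 kJ/min
Sensible, feed 33.9→25 °C: -27.577 kJ/min
Outlet flows (mol/min): A 14.606, B 39.094
Sensible, products 25→44.1 °C: 69.187 kJ/min
Q = ΔH = -1119.5 kJ/min = -18.658 kW
Heat removed = 67.168 MJ/h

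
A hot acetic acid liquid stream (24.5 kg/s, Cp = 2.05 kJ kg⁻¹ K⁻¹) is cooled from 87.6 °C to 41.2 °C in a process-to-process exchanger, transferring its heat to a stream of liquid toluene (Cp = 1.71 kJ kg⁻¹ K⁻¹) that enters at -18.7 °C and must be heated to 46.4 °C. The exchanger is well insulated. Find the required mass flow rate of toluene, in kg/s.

ṁ_c = 20.9 kg/s

Heat released by hot stream: Q = 24.5 × 2.05 × (87.6 − 41.2) = 2330.4 kJ/s
Energy balance on cold side (adiabatic exchanger): Q = ṁ_c·Cp_c·(T_c,out − T_c,in)
ṁ_c = 2330.4 / [1.71 × (46.4 − -18.7)] = 20.934 kg/s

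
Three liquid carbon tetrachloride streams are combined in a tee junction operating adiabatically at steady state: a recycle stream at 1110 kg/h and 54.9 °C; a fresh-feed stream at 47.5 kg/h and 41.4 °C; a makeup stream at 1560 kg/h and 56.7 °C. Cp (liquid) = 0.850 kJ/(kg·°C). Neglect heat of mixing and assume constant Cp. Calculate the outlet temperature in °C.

T_out = 55.7 °C

Adiabatic, steady state ⇒ Σ ṁᵢCp,ᵢ(T_out − Tᵢ) = 0
Σ ṁᵢCp,ᵢTᵢ = 1110×0.850×54.9 + 47.5×0.850×41.4 + 1560×0.850×56.7 = 128650
Σ ṁᵢCp,ᵢ = 1110×0.850 + 47.5×0.850 + 1560×0.850 = 2309.9
T_out = 128650 / 2309.9 = 55.697 °C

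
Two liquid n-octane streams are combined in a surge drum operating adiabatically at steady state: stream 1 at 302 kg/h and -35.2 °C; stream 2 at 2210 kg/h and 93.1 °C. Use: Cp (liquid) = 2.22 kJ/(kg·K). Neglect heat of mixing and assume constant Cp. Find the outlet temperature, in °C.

Energy balance with Q = 0: Σ ṁᵢCp,ᵢ(T_out − Tᵢ) = 0
Σ ṁᵢCp,ᵢTᵢ = 302×2.22×-35.2 + 2210×2.22×93.1 = 433170
Σ ṁᵢCp,ᵢ = 302×2.22 + 2210×2.22 = 5576.6
T_out = 433170 / 5576.6 = 77.675 °C

T_out = 77.7 °C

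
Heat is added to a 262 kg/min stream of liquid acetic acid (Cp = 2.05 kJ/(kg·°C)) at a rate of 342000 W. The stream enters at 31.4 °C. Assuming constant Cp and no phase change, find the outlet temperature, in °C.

Q = 342000 W = 20520 kJ/min
ΔT = Q/(ṁ·Cp) = 20520/(262×2.05) = 38.205 K
T_out = 31.4 + 38.205 = 69.605 °C

T_out = 69.6 °C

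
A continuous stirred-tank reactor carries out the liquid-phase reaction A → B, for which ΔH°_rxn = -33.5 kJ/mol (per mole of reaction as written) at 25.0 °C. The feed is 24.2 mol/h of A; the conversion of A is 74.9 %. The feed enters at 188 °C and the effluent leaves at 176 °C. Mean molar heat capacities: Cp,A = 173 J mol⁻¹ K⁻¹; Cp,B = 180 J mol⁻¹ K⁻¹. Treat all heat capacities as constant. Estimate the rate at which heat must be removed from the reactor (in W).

Extent of reaction ξ = 0.749 × 24.2 = 18.126 mol/h
Reaction term: ξ·ΔH°_rxn = 18.126 × -33.5 = -607.21 kJ/h
Sensible, feed 188→25 °C: -682.42 kJ/h
Outlet flows (mol/h): A 6.0742, B 18.126
Sensible, products 25→176 °C: 651.34 kJ/h
Q = ΔH = -638.29 kJ/h = -0.1773 kW
Heat removed = 177.3 W

Q_out = 177 W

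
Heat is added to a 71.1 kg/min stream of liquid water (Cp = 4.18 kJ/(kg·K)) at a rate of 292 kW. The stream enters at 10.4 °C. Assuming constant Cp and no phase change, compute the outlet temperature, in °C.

T_out = 69.4 °C

Q = 292 kW = 17520 kJ/min
ΔT = Q/(ṁ·Cp) = 17520/(71.1×4.18) = 58.951 K
T_out = 10.4 + 58.951 = 69.351 °C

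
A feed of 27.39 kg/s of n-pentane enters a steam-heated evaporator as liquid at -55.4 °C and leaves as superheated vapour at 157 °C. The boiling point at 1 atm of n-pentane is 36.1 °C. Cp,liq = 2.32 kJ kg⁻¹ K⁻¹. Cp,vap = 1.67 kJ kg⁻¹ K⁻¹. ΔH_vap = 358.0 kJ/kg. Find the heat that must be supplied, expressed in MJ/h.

Q = 76100 MJ/h

liquid -55.4→36.1 °C: 212.28 kJ/kg
vaporisation at 36.1 °C: 358 kJ/kg
vapour 36.1→157 °C: 201.9 kJ/kg
Δh = 212.28 + 358 + 201.9 = 772.18 kJ/kg
Q = ṁ·Δh = 27.39 kg/s × 772.18 kJ/kg = 21150 kJ/s
|Q| = 21150 kW = 76140 MJ/h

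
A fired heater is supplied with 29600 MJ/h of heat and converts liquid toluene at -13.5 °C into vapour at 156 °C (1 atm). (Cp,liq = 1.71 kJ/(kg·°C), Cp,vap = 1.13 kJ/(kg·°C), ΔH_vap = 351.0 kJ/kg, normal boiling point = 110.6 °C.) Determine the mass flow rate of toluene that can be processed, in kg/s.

ṁ = 13.4 kg/s

Δh = 1.71×(110.6−-13.5) + 351.0 + 1.13×(156−110.6) = 614.51 kJ/kg
Q = 29600 MJ/h = 8222.2 kJ/s = 8222.2 kJ/s
ṁ = Q/Δh = 8222.2 / 614.51 = 13.38 kg/s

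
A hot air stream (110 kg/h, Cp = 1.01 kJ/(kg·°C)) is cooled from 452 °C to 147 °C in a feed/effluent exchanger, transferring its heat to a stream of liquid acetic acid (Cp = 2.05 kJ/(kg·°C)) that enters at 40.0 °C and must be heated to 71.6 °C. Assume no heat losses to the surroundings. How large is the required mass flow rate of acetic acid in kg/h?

ṁ_c = 523 kg/h

Heat released by hot stream: Q = 110 × 1.01 × (452 − 147) = 33886 kJ/h
Energy balance on cold side (adiabatic exchanger): Q = ṁ_c·Cp_c·(T_c,out − T_c,in)
ṁ_c = 33886 / [2.05 × (71.6 − 40.0)] = 523.09 kg/h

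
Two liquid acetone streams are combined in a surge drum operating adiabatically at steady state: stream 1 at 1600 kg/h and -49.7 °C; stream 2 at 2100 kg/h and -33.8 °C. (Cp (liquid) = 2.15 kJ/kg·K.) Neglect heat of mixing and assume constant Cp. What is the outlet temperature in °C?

No heat crosses the boundary, so H_out = H_in.
T_out = Σ ṁᵢCp,ᵢTᵢ / Σ ṁᵢCp,ᵢ
      = -323580 / 7955 = -40.676 °C

T_out = -40.7 °C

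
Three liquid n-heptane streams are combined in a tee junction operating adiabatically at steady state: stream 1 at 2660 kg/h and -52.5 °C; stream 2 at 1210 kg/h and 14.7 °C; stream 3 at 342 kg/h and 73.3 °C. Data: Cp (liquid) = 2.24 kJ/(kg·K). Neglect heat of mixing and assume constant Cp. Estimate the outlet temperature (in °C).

Adiabatic, steady state ⇒ Σ ṁᵢCp,ᵢ(T_out − Tᵢ) = 0
Σ ṁᵢCp,ᵢTᵢ = 2660×2.24×-52.5 + 1210×2.24×14.7 + 342×2.24×73.3 = -216820
Σ ṁᵢCp,ᵢ = 2660×2.24 + 1210×2.24 + 342×2.24 = 9434.9
T_out = -216820 / 9434.9 = -22.981 °C

T_out = -23.0 °C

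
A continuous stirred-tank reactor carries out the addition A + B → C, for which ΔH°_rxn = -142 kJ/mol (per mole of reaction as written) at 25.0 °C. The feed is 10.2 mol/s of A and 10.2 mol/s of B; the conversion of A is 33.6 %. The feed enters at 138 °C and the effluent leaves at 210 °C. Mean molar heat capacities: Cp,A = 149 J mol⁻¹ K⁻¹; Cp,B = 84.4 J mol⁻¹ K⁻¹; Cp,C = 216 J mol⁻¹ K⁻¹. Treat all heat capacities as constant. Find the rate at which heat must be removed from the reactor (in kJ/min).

Extent of reaction ξ = 0.336 × 10.2 = 3.4272 mol/s
Reaction term: ξ·ΔH°_rxn = 3.4272 × -142 = -486.66 kJ/s
Sensible, feed 138→25 °C: -269.02 kJ/s
Outlet flows (mol/s): A 6.7728, B 6.7728, C 3.4272
Sensible, products 25→210 °C: 429.39 kJ/s
Q = ΔH = -326.29 kJ/s = -326.29 kW
Heat removed = 19577 kJ/min

Q_out = 19600 kJ/min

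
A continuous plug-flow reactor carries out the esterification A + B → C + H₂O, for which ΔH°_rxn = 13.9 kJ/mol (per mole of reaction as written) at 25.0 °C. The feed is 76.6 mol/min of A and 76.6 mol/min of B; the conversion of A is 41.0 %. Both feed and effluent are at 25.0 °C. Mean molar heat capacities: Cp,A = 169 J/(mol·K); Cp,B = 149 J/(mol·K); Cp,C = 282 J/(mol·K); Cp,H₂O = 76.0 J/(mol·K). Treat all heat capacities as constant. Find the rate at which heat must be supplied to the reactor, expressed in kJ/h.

Extent of reaction ξ = 0.410 × 76.6 = 31.406 mol/min
Reaction term: ξ·ΔH°_rxn = 31.406 × 13.9 = 436.54 kJ/min
Q = ΔH = 436.54 kJ/min = 7.2757 kW
Heat supplied = 26193 kJ/h

Q_in = 26200 kJ/h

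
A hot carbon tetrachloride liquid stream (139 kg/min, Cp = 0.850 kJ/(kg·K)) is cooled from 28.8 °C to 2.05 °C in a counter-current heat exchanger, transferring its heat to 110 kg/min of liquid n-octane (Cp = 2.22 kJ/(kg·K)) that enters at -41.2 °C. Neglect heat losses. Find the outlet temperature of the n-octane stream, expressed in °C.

Heat released by hot stream: Q = 139 × 0.850 × (28.8 − 2.05) = 3160.5 kJ/min
Energy balance on cold side (adiabatic exchanger): Q = ṁ_c·Cp_c·(T_c,out − T_c,in)
T_c,out = -41.2 + 3160.5/(110 × 2.22) = -28.258 °C

T_c,out = -28.3 °C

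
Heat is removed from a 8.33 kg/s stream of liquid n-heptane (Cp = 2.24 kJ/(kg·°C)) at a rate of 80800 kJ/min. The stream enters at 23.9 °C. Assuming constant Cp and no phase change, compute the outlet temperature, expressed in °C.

T_out = -48.3 °C

Q = 80800 kJ/min = 1346.7 kJ/s
ΔT = Q/(ṁ·Cp) = 1346.7/(8.33×2.24) = 72.172 K
T_out = 23.9 − 72.172 = -48.272 °C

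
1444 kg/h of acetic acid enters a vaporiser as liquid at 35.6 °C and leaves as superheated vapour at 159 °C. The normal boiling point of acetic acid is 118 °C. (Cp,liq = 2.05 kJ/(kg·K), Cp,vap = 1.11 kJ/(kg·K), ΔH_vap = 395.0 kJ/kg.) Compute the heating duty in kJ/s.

Q = 244 kJ/s

liquid 35.6→118 °C: 168.92 kJ/kg
vaporisation at 118 °C: 395 kJ/kg
vapour 118→159 °C: 45.51 kJ/kg
Δh = 168.92 + 395 + 45.51 = 609.43 kJ/kg
Q = ṁ·Δh = 1444 kg/h × 609.43 kJ/kg = 880020 kJ/h
|Q| = 244.45 kW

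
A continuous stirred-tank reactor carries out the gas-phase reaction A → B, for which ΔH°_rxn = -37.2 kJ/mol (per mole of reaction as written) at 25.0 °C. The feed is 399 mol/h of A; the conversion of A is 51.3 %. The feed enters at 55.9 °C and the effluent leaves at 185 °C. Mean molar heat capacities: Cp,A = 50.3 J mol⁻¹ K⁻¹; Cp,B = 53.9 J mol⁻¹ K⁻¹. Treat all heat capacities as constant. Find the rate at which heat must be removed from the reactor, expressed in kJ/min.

Extent of reaction ξ = 0.513 × 399 = 204.69 mol/h
Reaction term: ξ·ΔH°_rxn = 204.69 × -37.2 = -7614.4 kJ/h
Sensible, feed 55.9→25 °C: -620.15 kJ/h
Outlet flows (mol/h): A 194.31, B 204.69
Sensible, products 25→185 °C: 3329.1 kJ/h
Q = ΔH = -4905.5 kJ/h = -1.3626 kW
Heat removed = 81.758 kJ/min

Q_out = 81.8 kJ/min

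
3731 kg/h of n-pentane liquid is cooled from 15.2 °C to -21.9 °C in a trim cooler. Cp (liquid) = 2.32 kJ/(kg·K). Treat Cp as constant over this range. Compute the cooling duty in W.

Q = ṁ·Cp·ΔT = 3731 × 2.32 × (-21.9 − 15.2) = -321130 kJ/h
Converting: 321130 / 3600 s = 89.204 kW
Cooling duty = 89204 W

Q_c = 89200 W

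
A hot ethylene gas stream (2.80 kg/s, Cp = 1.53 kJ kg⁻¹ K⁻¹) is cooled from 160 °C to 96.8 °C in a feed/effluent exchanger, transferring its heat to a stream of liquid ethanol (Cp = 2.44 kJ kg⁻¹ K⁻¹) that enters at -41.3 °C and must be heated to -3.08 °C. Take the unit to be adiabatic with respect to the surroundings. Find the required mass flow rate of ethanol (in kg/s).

Heat released by hot stream: Q = 2.80 × 1.53 × (160 − 96.8) = 270.75 kJ/s
Energy balance on cold side (adiabatic exchanger): Q = ṁ_c·Cp_c·(T_c,out − T_c,in)
ṁ_c = 270.75 / [2.44 × (-3.08 − -41.3)] = 2.9033 kg/s

ṁ_c = 2.90 kg/s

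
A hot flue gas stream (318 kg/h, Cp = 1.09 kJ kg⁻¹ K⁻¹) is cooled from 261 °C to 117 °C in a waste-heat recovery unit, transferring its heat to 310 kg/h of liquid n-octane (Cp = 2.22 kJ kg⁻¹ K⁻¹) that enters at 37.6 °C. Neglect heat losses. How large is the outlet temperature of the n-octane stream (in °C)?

Heat released by hot stream: Q = 318 × 1.09 × (261 − 117) = 49913 kJ/h
Energy balance on cold side (adiabatic exchanger): Q = ṁ_c·Cp_c·(T_c,out − T_c,in)
T_c,out = 37.6 + 49913/(310 × 2.22) = 110.13 °C

T_c,out = 110 °C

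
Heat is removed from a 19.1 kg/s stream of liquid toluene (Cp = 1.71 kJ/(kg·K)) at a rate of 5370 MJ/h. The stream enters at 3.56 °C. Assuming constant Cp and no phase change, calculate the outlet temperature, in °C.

Q = 5370 MJ/h = 1491.7 kJ/s
ΔT = Q/(ṁ·Cp) = 1491.7/(19.1×1.71) = 45.671 K
T_out = 3.56 − 45.671 = -42.111 °C

T_out = -42.1 °C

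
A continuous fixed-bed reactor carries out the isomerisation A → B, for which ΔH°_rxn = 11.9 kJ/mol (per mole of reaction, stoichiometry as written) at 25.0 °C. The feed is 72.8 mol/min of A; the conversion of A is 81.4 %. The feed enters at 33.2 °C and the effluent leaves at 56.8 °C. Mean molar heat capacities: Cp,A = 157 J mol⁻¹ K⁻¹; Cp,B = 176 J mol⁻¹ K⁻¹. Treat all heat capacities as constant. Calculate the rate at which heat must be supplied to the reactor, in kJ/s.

Q_in = 16.8 kJ/s

Extent of reaction ξ = 0.814 × 72.8 = 59.259 mol/min
Reaction term: ξ·ΔH°_rxn = 59.259 × 11.9 = 705.18 kJ/min
Sensible, feed 33.2→25 °C: -93.723 kJ/min
Outlet flows (mol/min): A 13.541, B 59.259
Sensible, products 25→56.8 °C: 399.27 kJ/min
Q = ΔH = 1010.7 kJ/min = 16.845 kW
Heat supplied = 16.845 kJ/s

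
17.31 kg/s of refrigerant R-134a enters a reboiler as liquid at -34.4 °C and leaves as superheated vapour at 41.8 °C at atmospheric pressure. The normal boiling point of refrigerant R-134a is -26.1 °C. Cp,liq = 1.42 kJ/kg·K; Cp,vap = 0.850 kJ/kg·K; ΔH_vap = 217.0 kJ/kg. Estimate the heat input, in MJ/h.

Q = 17900 MJ/h

liquid -34.4→-26.1 °C: 11.786 kJ/kg
vaporisation at -26.1 °C: 217 kJ/kg
vapour -26.1→41.8 °C: 57.715 kJ/kg
Δh = 11.786 + 217 + 57.715 = 286.5 kJ/kg
Q = ṁ·Δh = 17.31 kg/s × 286.5 kJ/kg = 4959.3 kJ/s
|Q| = 4959.3 kW = 17854 MJ/h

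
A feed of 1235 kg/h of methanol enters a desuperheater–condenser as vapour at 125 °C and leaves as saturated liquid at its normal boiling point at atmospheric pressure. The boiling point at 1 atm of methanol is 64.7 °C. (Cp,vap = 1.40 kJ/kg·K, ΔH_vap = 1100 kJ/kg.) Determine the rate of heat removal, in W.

Q_c = 406000 W

vapour 125→64.7 °C: -84.42 kJ/kg
condensation at 64.7 °C: -1100 kJ/kg
Δh = -84.42 + -1100 = -1184.4 kJ/kg
Q = ṁ·Δh = 1235 kg/h × -1184.4 kJ/kg = -1.4628e+06 kJ/h
|Q| = 406.32 kW = 406320 W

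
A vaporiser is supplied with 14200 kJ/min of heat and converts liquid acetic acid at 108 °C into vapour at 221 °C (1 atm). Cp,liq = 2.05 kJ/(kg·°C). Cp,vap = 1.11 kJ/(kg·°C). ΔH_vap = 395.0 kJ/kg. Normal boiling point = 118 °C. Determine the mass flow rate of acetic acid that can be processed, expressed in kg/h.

Δh = 2.05×(118−108) + 395.0 + 1.11×(221−118) = 529.83 kJ/kg
Q = 14200 kJ/min = 236.67 kJ/s = 852000 kJ/h
ṁ = Q/Δh = 852000 / 529.83 = 1608.1 kg/h

ṁ = 1610 kg/h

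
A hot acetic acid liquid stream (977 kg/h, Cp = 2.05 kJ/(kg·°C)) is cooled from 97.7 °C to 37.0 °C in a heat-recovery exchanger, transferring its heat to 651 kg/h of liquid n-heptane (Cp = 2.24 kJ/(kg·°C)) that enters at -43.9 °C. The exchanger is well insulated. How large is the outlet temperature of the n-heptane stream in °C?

T_c,out = 39.5 °C

Heat released by hot stream: Q = 977 × 2.05 × (97.7 − 37.0) = 121570 kJ/h
Energy balance on cold side (adiabatic exchanger): Q = ṁ_c·Cp_c·(T_c,out − T_c,in)
T_c,out = -43.9 + 121570/(651 × 2.24) = 39.47 °C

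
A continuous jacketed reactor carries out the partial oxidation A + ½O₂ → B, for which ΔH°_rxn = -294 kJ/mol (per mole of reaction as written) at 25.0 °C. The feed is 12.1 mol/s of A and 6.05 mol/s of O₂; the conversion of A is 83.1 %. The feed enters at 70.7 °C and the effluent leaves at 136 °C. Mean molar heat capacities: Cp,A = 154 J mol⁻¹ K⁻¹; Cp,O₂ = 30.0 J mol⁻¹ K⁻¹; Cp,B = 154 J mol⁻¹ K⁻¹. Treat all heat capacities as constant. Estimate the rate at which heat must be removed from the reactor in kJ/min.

Q_out = 170000 kJ/min

Extent of reaction ξ = 0.831 × 12.1 = 10.055 mol/s
Reaction term: ξ·ΔH°_rxn = 10.055 × -294 = -2956.2 kJ/s
Sensible, feed 70.7→25 °C: -93.452 kJ/s
Outlet flows (mol/s): A 2.0449, O₂ 1.0225, B 10.055
Sensible, products 25→136 °C: 210.24 kJ/s
Q = ΔH = -2839.4 kJ/s = -2839.4 kW
Heat removed = 170360 kJ/min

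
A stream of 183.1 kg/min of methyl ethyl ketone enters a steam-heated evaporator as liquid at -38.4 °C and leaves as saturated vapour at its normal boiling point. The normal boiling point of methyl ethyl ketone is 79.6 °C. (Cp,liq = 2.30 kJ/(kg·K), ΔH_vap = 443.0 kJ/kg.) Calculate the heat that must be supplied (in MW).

liquid -38.4→79.6 °C: 271.4 kJ/kg
vaporisation at 79.6 °C: 443 kJ/kg
Δh = 271.4 + 443 = 714.4 kJ/kg
Q = ṁ·Δh = 183.1 kg/min × 714.4 kJ/kg = 130810 kJ/min
|Q| = 2180.1 kW = 2.1801 MW

Q = 2.18 MW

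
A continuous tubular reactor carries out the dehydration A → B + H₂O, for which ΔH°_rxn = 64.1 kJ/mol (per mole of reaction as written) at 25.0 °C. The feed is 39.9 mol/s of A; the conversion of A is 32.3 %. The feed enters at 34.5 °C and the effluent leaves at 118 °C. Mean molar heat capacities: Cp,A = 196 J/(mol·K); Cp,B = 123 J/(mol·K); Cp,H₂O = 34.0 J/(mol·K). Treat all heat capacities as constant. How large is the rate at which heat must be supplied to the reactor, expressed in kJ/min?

Q_in = 85900 kJ/min

Extent of reaction ξ = 0.323 × 39.9 = 12.888 mol/s
Reaction term: ξ·ΔH°_rxn = 12.888 × 64.1 = 826.1 kJ/s
Sensible, feed 34.5→25 °C: -74.294 kJ/s
Outlet flows (mol/s): A 27.012, B 12.888, H₂O 12.888
Sensible, products 25→118 °C: 680.55 kJ/s
Q = ΔH = 1432.4 kJ/s = 1432.4 kW
Heat supplied = 85942 kJ/min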